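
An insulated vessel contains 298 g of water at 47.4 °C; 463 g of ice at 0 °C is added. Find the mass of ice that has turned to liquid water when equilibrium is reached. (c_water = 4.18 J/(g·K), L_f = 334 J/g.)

Water can give up m c ΔT = 298×4.18×47.4 = 59043 J before reaching 0 °C.
Fully melting the ice requires m_ice L_f = 463×334 = 154642 J.
Since 59043 < 154642 J, not all the ice melts; equilibrium is at 0 °C.
m_melt = 59043 / L_f = 176.8 g.

m_melted ≈ 177 g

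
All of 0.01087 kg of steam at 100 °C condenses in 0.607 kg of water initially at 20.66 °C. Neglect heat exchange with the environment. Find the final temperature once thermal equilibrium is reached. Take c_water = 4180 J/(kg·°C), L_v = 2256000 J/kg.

T_f ≈ 31.6 °C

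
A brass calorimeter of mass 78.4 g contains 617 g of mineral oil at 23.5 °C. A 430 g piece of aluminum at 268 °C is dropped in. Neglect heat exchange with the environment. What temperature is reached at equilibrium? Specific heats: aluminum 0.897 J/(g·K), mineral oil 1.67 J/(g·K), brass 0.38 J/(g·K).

Energy conservation, ΣQ = 0:
430×0.897×(T − 268) + 617×1.67×(T − 23.5) + 78.4×0.38×(T − 23.5) = 0
1445.9 T = 128285
T = 128285/1445.9 ≈ 88.72 °C

T_f ≈ 88.7 °C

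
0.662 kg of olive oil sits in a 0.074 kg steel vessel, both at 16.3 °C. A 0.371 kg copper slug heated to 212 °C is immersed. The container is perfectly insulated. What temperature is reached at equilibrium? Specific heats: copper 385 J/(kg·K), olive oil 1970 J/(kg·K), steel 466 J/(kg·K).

T_f ≈ 35.2 °C

Heat gained plus heat lost sum to zero:
0.371*385*(T − 212) + 0.662*1970*(T − 16.3) + 0.074*466*(T − 16.3) = 0
142.84(T − 212) + 1304.1(T − 16.3) + 34.48(T − 16.3) = 0
(142.84 + 1304.1 + 34.48) T = 142.84*212 + 1304.1*16.3 + 34.48*16.3
T = 52101 / 1481.5 = 35.2 °C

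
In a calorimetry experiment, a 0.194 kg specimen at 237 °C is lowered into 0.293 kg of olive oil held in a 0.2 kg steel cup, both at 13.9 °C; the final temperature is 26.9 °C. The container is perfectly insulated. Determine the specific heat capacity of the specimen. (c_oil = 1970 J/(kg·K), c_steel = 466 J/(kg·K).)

c ≈ 214 J/(kg·K)

Energy conservation, ΣQ = 0:
0.194×c×(26.9 − 237) + 0.293×1970×(26.9 − 13.9) + 0.2×466×(26.9 − 13.9) = 0
-40.76 c = -8715.3
c = -8715.3/-40.76 ≈ 213.8 J/(kg·K)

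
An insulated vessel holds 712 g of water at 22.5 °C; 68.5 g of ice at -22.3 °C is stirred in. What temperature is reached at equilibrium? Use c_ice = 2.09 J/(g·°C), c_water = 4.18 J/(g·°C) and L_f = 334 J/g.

T_f ≈ 12.5 °C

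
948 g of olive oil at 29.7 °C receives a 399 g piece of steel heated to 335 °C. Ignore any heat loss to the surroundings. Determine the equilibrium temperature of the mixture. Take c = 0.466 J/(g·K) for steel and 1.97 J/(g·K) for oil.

T_f ≈ 57.3 °C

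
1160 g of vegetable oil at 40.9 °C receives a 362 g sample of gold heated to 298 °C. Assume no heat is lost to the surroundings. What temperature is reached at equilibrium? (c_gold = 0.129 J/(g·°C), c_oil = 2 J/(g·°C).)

T_f ≈ 46.0 °C

T_f is the heat-capacity-weighted average of the initial temperatures:
T_f = (46.7·298 + 2320·40.9) / (46.7 + 2320)
    = 108804 / 2366.7 ≈ 45.97 °C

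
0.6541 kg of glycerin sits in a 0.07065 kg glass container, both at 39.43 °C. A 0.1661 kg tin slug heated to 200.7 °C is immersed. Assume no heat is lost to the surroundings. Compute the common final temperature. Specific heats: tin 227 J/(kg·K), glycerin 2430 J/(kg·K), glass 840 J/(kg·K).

T_f ≈ 43.0 °C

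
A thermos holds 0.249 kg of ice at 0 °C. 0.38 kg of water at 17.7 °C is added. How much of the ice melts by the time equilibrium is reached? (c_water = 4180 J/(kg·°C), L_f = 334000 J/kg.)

m_melted ≈ 0.0842 kg

Cooling the water to 0 °C releases 0.38·4180·17.7 = 28115 J.
Fully melting the ice requires m_ice L_f = 0.249·334000 = 83166 J.
Since 28115 < 83166 J, not all the ice melts; equilibrium is at 0 °C.
Mass melted = 28115/334000 ≈ 0.08418 kg.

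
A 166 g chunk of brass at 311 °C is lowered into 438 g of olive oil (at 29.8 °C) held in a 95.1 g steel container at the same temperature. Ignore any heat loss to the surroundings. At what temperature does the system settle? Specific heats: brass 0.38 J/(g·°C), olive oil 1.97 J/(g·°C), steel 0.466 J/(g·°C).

T_f ≈ 48.1 °C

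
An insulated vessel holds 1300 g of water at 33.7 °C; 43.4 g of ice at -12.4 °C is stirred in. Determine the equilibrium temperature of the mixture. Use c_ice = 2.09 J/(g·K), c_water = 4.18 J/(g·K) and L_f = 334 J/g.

T_f ≈ 29.8 °C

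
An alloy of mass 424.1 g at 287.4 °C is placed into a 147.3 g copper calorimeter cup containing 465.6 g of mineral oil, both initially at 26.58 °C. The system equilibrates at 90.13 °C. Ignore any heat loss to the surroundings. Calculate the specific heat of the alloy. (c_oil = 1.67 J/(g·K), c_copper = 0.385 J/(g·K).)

c ≈ 0.634 J/(g·K)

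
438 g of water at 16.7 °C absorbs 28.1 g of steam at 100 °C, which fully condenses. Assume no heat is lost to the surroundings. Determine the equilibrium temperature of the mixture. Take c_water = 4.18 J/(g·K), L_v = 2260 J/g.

T_f ≈ 54.3 °C

Energy balance with sensible and latent terms:
condense steam: −28.1·2260 = −63506
  condensate cools 100→T: 28.1·4.18·(T − 100) = 117.46(T − 100)
  water warms: 438·4.18·(T − 16.7) = 1830.8(T − 16.7)
1948.3 T = 63506 + 11746 + 30575 = 105827
T ≈ 54.32 °C (< 100 °C, so full condensation is consistent).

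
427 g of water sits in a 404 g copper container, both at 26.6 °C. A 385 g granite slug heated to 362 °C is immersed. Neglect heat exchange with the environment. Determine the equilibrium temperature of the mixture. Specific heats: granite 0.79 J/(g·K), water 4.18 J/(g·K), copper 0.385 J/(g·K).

T_f ≈ 72.0 °C

Energy conservation, ΣQ = 0:
385·0.79·(T − 362) + 427·4.18·(T − 26.6) + 404·0.385·(T − 26.6) = 0
2244.5 T = 161717
T ≈ 72.05 °C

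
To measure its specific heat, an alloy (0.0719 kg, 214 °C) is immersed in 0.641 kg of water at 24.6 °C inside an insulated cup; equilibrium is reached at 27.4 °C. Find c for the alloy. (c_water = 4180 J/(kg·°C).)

Heat gained plus heat lost sum to zero:
0.0719·c·(27.4 − 214) + 0.641·4180·(27.4 − 24.6) = 0
-13.42 c = -7502.3
c = -7502.3/-13.42 ≈ 559.2 J/(kg·°C)

c ≈ 559 J/(kg·°C)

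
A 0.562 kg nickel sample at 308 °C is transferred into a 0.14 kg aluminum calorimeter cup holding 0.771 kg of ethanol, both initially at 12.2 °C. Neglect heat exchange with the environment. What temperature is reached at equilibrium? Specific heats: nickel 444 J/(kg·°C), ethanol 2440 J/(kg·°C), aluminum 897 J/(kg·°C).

T_f ≈ 44.9 °C

Setting the total heat transfer to zero:
0.562·444·(T − 308) + 0.771·2440·(T − 12.2) + 0.14·897·(T − 12.2) = 0
(249.53 + 1881.2 + 125.58) T = 249.53·308 + 1881.2·12.2 + 125.58·12.2
T ≈ 44.91 °C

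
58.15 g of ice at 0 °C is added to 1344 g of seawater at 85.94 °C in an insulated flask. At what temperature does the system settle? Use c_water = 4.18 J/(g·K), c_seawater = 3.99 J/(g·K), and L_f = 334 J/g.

Net heat exchanged in the isolated system is zero:
fusion: m_ice L_f = 58.15·334 = 19422
  warm the meltwater: 243.07 T
  seawater cools: 1344·3.99·(T − 85.94) = 5362.6(T − 85.94)
5605.6 T = 460858 − 19422 = 441436
T ≈ 78.75 °C — above 0 °C, consistent with complete melting.

T_f ≈ 78.7 °C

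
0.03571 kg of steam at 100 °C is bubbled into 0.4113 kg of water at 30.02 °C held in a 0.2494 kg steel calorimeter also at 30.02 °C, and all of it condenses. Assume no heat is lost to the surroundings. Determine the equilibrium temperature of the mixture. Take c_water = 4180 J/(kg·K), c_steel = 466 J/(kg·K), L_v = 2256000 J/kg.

T_f ≈ 75.9 °C

Conservation of energy gives ΣQ = 0:
condense steam: −0.03571·2256000 = −80562; condensate cools 100→T: 0.03571·4180·(T − 100) = 149.27(T − 100); original water: 1719.2(T − 30.02); steel cup: 0.2494·466·(T − 30.02) = 116.22(T − 30.02)
1984.7 T = 80562 + 14927 + 55100 = 150589
T ≈ 75.87 °C — below 100 °C, confirming all the steam condensed.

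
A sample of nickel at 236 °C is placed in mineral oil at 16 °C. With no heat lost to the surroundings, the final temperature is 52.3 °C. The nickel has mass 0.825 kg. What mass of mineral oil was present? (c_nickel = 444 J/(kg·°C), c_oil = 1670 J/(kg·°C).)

m ≈ 1.11 kg

Heat lost by the nickel = heat gained by the oil:
0.825×444×(236 − 52.3) = m×1670×(52.3 − 16)
60621 m = 67289  ⇒  m ≈ 1.11 kg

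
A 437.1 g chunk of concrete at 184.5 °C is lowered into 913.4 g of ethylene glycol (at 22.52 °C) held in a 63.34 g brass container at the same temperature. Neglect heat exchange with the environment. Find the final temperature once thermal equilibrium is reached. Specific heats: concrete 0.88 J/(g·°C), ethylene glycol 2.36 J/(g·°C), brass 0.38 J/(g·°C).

T_f = Σ m_i c_i T_i / Σ m_i c_i:
T_f = (384.65×184.5 + 2155.6×22.52 + 24.07×22.52) / (384.65 + 2155.6 + 24.07)
    = 120054 / 2564.3 ≈ 46.82 °C

T_f ≈ 46.8 °C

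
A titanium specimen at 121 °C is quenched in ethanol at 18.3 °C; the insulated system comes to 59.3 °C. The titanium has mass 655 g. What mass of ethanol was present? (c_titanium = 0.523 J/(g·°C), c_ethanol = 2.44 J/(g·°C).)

m ≈ 211 g

|Q_titanium| = |Q_ethanol|:
655×0.523×(121 − 59.3) = m×2.44×(59.3 − 18.3)
100.04 m = 21136  ⇒  m ≈ 211.3 g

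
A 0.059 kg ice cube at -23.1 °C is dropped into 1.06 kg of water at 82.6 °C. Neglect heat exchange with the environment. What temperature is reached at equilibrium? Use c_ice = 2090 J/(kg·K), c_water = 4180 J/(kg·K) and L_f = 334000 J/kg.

Heat gained plus heat lost sum to zero:
ice -23.1→0 °C: 0.059·2090·23.1 = 2848.5; fusion: m_ice L_f = 0.059·334000 = 19706; warm the meltwater: 246.62 T; water: 4430.8(T − 82.6)
4677.4 T = 365984 − 22554 = 343430
T ≈ 73.42 °C. Since T > 0 °C, the all-ice-melts assumption holds.

T_f ≈ 73.4 °C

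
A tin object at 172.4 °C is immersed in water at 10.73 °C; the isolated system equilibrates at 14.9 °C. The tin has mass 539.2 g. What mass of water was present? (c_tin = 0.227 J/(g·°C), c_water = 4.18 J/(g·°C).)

m ≈ 1110 g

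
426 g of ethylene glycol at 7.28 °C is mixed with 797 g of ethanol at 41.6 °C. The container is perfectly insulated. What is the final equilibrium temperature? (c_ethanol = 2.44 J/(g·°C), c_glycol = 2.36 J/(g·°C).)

Setting the total heat transfer to zero:
797×2.44×(T − 41.6) + 426×2.36×(T − 7.28) = 0
(1944.7 + 1005.4) T = 1944.7×41.6 + 1005.4×7.28
T = 88218 / 2950 = 29.9 °C

T_f ≈ 29.9 °C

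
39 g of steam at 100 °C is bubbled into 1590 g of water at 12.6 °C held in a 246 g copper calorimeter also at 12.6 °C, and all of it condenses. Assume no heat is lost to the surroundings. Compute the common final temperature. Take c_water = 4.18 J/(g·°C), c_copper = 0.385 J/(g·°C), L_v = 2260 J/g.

T_f ≈ 27.4 °C

Let T be the final temperature. ΣQ_i = 0:
steam→water at 100 °C releases m L_v = 39×2260 = 88140; condensed water 100 °C→T: 163.02(T − 100); original water: 6646.2(T − 12.6); copper cup: 246×0.385×(T − 12.6) = 94.71(T − 12.6)
6903.9 T = 88140 + 16302 + 84935 = 189377
T ≈ 27.43 °C, under the boiling point, so the assumption holds.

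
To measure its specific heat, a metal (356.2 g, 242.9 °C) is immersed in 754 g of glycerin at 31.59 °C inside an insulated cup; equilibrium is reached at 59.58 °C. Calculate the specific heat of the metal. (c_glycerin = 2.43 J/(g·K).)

c ≈ 0.785 J/(g·K)

m_s c (T_s − T_f) = m_glycerin c_glycerin (T_f − T_0):
356.2·c·(242.9 − 59.58) = 754·2.43·(59.58 − 31.59)
65299 c = 51284  ⇒  c ≈ 0.7854 J/(g·K)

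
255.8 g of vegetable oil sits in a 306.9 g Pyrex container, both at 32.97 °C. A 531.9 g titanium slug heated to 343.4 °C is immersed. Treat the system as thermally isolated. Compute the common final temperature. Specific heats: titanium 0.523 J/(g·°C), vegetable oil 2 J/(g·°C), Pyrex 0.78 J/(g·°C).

T_f ≈ 116.9 °C

Let T be the final temperature. ΣQ_i = 0:
531.9*0.523*(T − 343.4) + 255.8*2*(T − 32.97) + 306.9*0.78*(T − 32.97) = 0
278.18(T − 343.4) + 511.6(T − 32.97) + 239.38(T − 32.97) = 0
(278.18 + 511.6 + 239.38) T = 278.18*343.4 + 511.6*32.97 + 239.38*32.97
T = 120288/1029.2 ≈ 116.88 °C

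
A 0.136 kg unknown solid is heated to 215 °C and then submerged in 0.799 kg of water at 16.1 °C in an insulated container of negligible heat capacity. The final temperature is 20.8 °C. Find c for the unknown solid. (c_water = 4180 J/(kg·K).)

c ≈ 594 J/(kg·K)

Taking heat into each body as positive, Σ m c ΔT = 0:
0.136×c×(20.8 − 215) + 0.799×4180×(20.8 − 16.1) = 0
-26.41 c = -15697
c = -15697/-26.41 ≈ 594.3 J/(kg·K)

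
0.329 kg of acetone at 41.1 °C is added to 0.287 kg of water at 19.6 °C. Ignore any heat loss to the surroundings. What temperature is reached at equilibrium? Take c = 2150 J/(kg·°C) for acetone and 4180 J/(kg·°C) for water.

T_f ≈ 27.6 °C

T_f is the heat-capacity-weighted average of the initial temperatures:
T_f = (707.35·41.1 + 1199.7·19.6) / (707.35 + 1199.7)
    = 52585 / 1907 ≈ 27.57 °C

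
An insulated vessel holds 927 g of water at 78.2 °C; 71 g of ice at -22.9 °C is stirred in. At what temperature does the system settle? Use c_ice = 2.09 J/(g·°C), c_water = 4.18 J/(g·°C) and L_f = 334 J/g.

Let T be the final temperature. ΣQ_i = 0:
ice -22.9→0 °C: 71×2.09×22.9 = 3398.1; fusion: m_ice L_f = 71×334 = 23714; meltwater 0→T: 71×4.18×T = 296.78 T; water cools: 927×4.18×(T − 78.2) = 3874.9(T − 78.2)
4171.6 T = 303014 − 27112 = 275902
T ≈ 66.14 °C. Since T > 0 °C, the all-ice-melts assumption holds.

T_f ≈ 66.1 °C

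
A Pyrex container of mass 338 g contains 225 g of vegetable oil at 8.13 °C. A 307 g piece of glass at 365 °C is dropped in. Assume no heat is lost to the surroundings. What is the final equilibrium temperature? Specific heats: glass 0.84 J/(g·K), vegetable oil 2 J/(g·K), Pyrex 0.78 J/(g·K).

T_f ≈ 102.9 °C

Energy conservation, ΣQ = 0:
307·0.84·(T − 365) + 225·2·(T − 8.13) + 338·0.78·(T − 8.13) = 0
257.88(T − 365) + 450(T − 8.13) + 263.64(T − 8.13) = 0
971.52 T = 99928
T = 99928 / 971.52 = 103 °C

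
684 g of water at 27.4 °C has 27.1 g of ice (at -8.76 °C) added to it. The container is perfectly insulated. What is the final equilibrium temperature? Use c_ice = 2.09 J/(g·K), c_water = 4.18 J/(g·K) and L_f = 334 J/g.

Taking heat into each body as positive, Σ m c ΔT = 0:
ice -8.76→0 °C: 27.1×2.09×8.76 = 496.16
  melt ice: 27.1×334 = 9051.4
  warm the meltwater: 113.28 T
  water cools: 684×4.18×(T − 27.4) = 2859.1(T − 27.4)
2972.4 T = 78340 − 9547.6 = 68792
T ≈ 23.14 °C — above 0 °C, consistent with complete melting.

T_f ≈ 23.1 °C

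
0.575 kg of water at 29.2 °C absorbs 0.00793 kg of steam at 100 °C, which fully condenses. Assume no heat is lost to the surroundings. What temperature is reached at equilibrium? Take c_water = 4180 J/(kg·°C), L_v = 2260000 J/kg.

T_f ≈ 37.5 °C

Taking heat into each body as positive, Σ m c ΔT = 0:
latent heat released on condensation: 0.00793×2260000 = 17922; condensate cools 100→T: 0.00793×4180×(T − 100) = 33.15(T − 100); water warms: 0.575×4180×(T − 29.2) = 2403.5(T − 29.2)
2436.6 T = 17922 + 3314.7 + 70182 = 91419
T ≈ 37.52 °C, under the boiling point, so the assumption holds.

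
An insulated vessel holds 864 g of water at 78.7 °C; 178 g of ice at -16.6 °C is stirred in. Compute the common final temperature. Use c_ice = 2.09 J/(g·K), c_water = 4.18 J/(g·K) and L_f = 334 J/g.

Conservation of energy gives ΣQ = 0:
ice -16.6→0 °C: 178×2.09×16.6 = 6175.5; melt ice: 178×334 = 59452; meltwater 0→T: 178×4.18×T = 744.04 T; water cools: 864×4.18×(T − 78.7) = 3611.5(T − 78.7)
4355.6 T = 284227 − 65628 = 218599
T ≈ 50.19 °C — above 0 °C, consistent with complete melting.

T_f ≈ 50.2 °C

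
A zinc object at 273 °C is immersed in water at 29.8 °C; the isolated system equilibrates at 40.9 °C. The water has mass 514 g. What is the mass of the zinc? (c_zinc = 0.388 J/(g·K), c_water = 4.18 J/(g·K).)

Let T be the final temperature. ΣQ_i = 0:
m·0.388·(40.9 − 273) + 514·4.18·(40.9 − 29.8) = 0
-90.05 m = -23849
m = -23849/-90.05 ≈ 264.8 g

m ≈ 265 g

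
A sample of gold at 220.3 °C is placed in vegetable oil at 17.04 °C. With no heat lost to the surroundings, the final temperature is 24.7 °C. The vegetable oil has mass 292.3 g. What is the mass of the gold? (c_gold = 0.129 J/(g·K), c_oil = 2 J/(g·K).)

m ≈ 177 g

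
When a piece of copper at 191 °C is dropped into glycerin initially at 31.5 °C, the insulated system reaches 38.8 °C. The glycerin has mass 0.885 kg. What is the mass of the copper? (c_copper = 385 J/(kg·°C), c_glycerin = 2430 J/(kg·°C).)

Heat gained plus heat lost sum to zero:
m×385×(38.8 − 191) + 0.885×2430×(38.8 − 31.5) = 0
-58597 m = -15699
m = -15699/-58597 ≈ 0.2679 kg

m ≈ 0.268 kg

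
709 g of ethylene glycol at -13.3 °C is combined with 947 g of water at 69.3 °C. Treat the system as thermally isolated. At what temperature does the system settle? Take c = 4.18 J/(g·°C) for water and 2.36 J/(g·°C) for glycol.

T_f = Σ m_i c_i T_i / Σ m_i c_i:
T_f = (3958.5·69.3 + 1673.2·(-13.3)) / (3958.5 + 1673.2)
    = 252067 / 5631.7 ≈ 44.76 °C

T_f ≈ 44.8 °C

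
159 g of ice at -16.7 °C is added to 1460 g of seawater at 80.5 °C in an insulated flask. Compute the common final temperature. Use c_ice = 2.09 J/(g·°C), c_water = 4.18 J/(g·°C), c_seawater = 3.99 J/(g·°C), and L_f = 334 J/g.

T_f ≈ 63.2 °C

Energy conservation, ΣQ = 0:
warm ice to 0 °C: 159×2.09×(0 − (-16.7)) = 5549.6; latent heat to melt: 159×334 = 53106; meltwater 0→T: 159×4.18×T = 664.62 T; seawater: 5825.4(T − 80.5)
6490 T = 468945 − 58656 = 410289
T ≈ 63.22 °C — above 0 °C, consistent with complete melting.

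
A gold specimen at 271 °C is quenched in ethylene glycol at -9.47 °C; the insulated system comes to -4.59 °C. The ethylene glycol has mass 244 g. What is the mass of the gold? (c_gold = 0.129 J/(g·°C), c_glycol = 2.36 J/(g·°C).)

m ≈ 79 g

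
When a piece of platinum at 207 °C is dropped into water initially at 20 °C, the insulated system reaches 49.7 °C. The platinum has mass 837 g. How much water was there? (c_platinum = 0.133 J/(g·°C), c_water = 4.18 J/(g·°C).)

m ≈ 141 g

Heat gained plus heat lost sum to zero:
837×0.133×(49.7 − 207) + m×4.18×(49.7 − 20) = 0
124.15 m = 17511
m = 17511/124.15 ≈ 141.1 g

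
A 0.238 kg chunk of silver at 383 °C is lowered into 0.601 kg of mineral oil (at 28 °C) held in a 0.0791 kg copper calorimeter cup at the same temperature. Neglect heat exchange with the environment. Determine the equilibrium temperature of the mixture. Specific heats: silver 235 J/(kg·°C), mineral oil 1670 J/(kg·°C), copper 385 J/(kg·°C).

Let T be the final temperature. ΣQ_i = 0:
0.238*235*(T − 383) + 0.601*1670*(T − 28) + 0.0791*385*(T − 28) = 0
(55.93 + 1003.7 + 30.45) T = 55.93*383 + 1003.7*28 + 30.45*28
T ≈ 46.21 °C

T_f ≈ 46.2 °C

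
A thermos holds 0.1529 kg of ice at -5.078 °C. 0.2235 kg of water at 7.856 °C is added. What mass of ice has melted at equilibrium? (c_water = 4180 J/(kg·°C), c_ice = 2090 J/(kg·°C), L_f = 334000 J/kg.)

Heat available from the water dropping to 0 °C: 0.2235·4180·7.856 = 7339.3 J.
Of that, 0.1529·2090·5.078 = 1622.7 J goes to bring the ice to 0 °C, leaving 5716.6 J.
To melt every bit of ice: 0.1529·334000 = 51069 J.
5716.6 J < 51069 J, so only part of the ice melts and the system sits at 0 °C.
Mass melted = 5716.6/334000 ≈ 0.01712 kg.

m_melted ≈ 0.0171 kg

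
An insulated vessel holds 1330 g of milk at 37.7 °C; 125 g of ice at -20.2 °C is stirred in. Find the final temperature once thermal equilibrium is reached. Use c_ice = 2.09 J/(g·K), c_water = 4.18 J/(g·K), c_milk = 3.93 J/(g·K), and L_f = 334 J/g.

Net heat exchanged in the isolated system is zero:
warm ice to 0 °C: 125·2.09·(0 − (-20.2)) = 5277.2; melt ice: 125·334 = 41750; warm the meltwater: 522.5 T; milk: 5226.9(T − 37.7)
5749.4 T = 197054 − 47027 = 150027
T ≈ 26.09 °C (positive, so assuming full melt was valid).

T_f ≈ 26.1 °C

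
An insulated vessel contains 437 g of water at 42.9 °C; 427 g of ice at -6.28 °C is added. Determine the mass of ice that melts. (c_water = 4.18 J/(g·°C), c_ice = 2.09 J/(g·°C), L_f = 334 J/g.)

m_melted ≈ 218 g

Water can give up m c ΔT = 437·4.18·42.9 = 78364 J before reaching 0 °C.
Of that, 427·2.09·6.28 = 5604.5 J goes to bring the ice to 0 °C, leaving 72759 J.
Fully melting the ice requires m_ice L_f = 427·334 = 142618 J.
That's not enough to melt it all — equilibrium is at 0 °C with ice remaining.
Mass melted = 72759/334 ≈ 217.8 g.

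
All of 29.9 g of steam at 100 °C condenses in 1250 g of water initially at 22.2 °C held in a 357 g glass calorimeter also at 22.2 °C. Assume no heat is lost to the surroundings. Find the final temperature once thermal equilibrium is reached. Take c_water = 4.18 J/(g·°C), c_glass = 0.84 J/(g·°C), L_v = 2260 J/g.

T_f ≈ 35.9 °C

Energy conservation, ΣQ = 0:
latent heat released on condensation: 29.9·2260 = 67574; condensed water 100 °C→T: 124.98(T − 100); water warms: 1250·4.18·(T − 22.2) = 5225(T − 22.2); glass cup: 357·0.84·(T − 22.2) = 299.88(T − 22.2)
5649.9 T = 67574 + 12498 + 122652 = 202725
T ≈ 35.88 °C (< 100 °C, so full condensation is consistent).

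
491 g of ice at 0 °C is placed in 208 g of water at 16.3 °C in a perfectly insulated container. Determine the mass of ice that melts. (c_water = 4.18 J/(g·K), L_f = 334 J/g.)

Water can give up m c ΔT = 208·4.18·16.3 = 14172 J before reaching 0 °C.
To melt every bit of ice: 491·334 = 163994 J.
14172 J < 163994 J, so only part of the ice melts and the system sits at 0 °C.
Mass melted = 14172/334 ≈ 42.43 g.

m_melted ≈ 42.4 g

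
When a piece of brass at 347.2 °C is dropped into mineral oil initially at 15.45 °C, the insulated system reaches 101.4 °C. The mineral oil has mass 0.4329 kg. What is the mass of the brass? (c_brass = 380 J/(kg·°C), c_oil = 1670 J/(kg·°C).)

|Q_brass| = |Q_oil|:
m×380×(347.2 − 101.4) = 0.4329×1670×(101.4 − 15.45)
93404 m = 62137  ⇒  m ≈ 0.6652 kg

m ≈ 0.665 kg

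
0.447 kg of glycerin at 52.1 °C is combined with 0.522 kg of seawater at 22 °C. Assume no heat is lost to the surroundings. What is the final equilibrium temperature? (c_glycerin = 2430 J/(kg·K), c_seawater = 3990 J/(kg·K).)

Conservation of energy gives ΣQ = 0:
0.447*2430*(T − 52.1) + 0.522*3990*(T − 22) = 0
(1086.2 + 2082.8) T = 1086.2*52.1 + 2082.8*22
T = 102413/3169 ≈ 32.32 °C

T_f ≈ 32.3 °C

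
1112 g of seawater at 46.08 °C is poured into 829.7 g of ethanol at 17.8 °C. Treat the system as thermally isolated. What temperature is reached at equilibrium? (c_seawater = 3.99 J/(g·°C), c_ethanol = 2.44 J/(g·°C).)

T_f ≈ 37.2 °C

Let T be the final temperature. ΣQ_i = 0:
1112*3.99*(T − 46.08) + 829.7*2.44*(T − 17.8) = 0
4436.9(T − 46.08) + 2024.5(T − 17.8) = 0
(4436.9 + 2024.5) T = 4436.9*46.08 + 2024.5*17.8
T = 240487/6461.3 ≈ 37.22 °C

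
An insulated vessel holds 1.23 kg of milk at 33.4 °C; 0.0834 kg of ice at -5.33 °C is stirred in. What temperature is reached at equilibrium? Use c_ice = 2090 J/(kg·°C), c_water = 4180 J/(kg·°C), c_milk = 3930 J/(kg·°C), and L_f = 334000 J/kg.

T_f ≈ 25.6 °C

Let T be the final temperature. ΣQ_i = 0:
warm ice to 0 °C: 0.0834·2090·(0 − (-5.33)) = 929.05
  latent heat to melt: 0.0834·334000 = 27856
  warm the meltwater: 348.61 T
  milk: 4833.9(T − 33.4)
5182.5 T = 161452 − 28785 = 132668
T ≈ 25.60 °C (positive, so assuming full melt was valid).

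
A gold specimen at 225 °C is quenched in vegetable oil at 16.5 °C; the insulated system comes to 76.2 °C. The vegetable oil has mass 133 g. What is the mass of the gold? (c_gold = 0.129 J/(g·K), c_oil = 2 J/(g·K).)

Heat lost by the gold = heat gained by the oil:
m·0.129·(225 − 76.2) = 133·2·(76.2 − 16.5)
19.2 m = 15880  ⇒  m ≈ 827.3 g

m ≈ 827 g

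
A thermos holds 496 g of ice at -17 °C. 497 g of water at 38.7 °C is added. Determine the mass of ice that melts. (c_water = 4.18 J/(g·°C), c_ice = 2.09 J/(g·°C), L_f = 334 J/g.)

Heat available from the water dropping to 0 °C: 497·4.18·38.7 = 80398 J.
Of that, 496·2.09·17 = 17623 J goes to bring the ice to 0 °C, leaving 62775 J.
Melting all 496 g of ice would need 496·334 = 165664 J.
That's not enough to melt it all — equilibrium is at 0 °C with ice remaining.
m_melt = 62775 / L_f = 187.9 g.

m_melted ≈ 188 g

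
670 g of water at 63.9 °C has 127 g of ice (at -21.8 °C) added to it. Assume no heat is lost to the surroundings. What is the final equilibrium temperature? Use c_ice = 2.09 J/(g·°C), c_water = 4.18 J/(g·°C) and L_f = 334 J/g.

T_f ≈ 39.2 °C

Conservation of energy gives ΣQ = 0:
ice -21.8→0 °C: 127×2.09×21.8 = 5786.4
  melt ice: 127×334 = 42418
  meltwater 0→T: 127×4.18×T = 530.86 T
  water cools: 670×4.18×(T − 63.9) = 2800.6(T − 63.9)
3331.5 T = 178958 − 48204 = 130754
T ≈ 39.25 °C. Since T > 0 °C, the all-ice-melts assumption holds.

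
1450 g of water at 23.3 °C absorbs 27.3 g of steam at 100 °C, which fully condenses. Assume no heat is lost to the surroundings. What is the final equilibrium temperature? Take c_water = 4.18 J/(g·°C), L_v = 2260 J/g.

T_f ≈ 34.7 °C

Net heat exchanged in the isolated system is zero:
latent heat released on condensation: 27.3×2260 = 61698; condensate cools 100→T: 27.3×4.18×(T − 100) = 114.11(T − 100); water warms: 1450×4.18×(T − 23.3) = 6061(T − 23.3)
6175.1 T = 61698 + 11411 + 141221 = 214331
T ≈ 34.71 °C (< 100 °C, so full condensation is consistent).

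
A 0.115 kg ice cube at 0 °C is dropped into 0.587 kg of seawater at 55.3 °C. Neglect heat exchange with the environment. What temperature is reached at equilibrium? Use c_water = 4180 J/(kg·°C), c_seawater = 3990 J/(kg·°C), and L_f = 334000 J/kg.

T_f ≈ 32.3 °C

Conservation of energy gives ΣQ = 0:
melt ice: 0.115·334000 = 38410; warm the meltwater: 480.7 T; seawater cools: 0.587·3990·(T − 55.3) = 2342.1(T − 55.3)
2822.8 T = 129520 − 38410 = 91110
T ≈ 32.28 °C (positive, so assuming full melt was valid).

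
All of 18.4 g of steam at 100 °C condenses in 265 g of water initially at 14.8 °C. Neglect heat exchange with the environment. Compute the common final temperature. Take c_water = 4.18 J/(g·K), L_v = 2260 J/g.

T_f ≈ 55.4 °C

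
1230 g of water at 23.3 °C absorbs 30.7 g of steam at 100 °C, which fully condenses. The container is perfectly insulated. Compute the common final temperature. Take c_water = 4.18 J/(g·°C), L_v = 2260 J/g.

Energy conservation, ΣQ = 0:
condense steam: −30.7×2260 = −69382; condensate cools 100→T: 30.7×4.18×(T − 100) = 128.33(T − 100); original water: 5141.4(T − 23.3)
5269.7 T = 69382 + 12833 + 119795 = 202009
T ≈ 38.33 °C, under the boiling point, so the assumption holds.

T_f ≈ 38.3 °C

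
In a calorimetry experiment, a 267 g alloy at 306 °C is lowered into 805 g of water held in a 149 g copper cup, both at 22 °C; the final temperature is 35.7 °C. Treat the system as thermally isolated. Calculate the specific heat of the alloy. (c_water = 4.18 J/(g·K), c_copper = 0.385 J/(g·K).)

Net heat exchanged in the isolated system is zero:
267·c·(35.7 − 306) + 805·4.18·(35.7 − 22) + 149·0.385·(35.7 − 22) = 0
-72170 c = -46885
c = -46885/-72170 ≈ 0.6496 J/(g·K)

c ≈ 0.65 J/(g·K)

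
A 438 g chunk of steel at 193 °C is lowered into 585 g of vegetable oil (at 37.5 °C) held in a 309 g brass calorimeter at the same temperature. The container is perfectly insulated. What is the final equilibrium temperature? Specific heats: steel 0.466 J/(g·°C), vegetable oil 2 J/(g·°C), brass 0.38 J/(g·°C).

Conservation of energy gives ΣQ = 0:
438*0.466*(T − 193) + 585*2*(T − 37.5) + 309*0.38*(T − 37.5) = 0
1491.5 T = 87671
T ≈ 58.78 °C

T_f ≈ 58.8 °C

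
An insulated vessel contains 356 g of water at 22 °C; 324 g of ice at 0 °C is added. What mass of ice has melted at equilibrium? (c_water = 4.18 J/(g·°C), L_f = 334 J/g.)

Heat available from the water dropping to 0 °C: 356·4.18·22 = 32738 J.
Fully melting the ice requires m_ice L_f = 324·334 = 108216 J.
32738 J < 108216 J, so only part of the ice melts and the system sits at 0 °C.
m_melt = 32738 / L_f = 98.02 g.

m_melted ≈ 98 g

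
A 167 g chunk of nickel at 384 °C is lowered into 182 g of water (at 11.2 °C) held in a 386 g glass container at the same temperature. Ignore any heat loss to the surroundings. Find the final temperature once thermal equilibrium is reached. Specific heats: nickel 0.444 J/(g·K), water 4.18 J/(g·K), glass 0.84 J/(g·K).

T_f ≈ 35.0 °C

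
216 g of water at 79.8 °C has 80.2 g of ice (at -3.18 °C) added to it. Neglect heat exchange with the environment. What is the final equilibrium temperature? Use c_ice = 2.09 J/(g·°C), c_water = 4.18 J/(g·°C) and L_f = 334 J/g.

Conservation of energy gives ΣQ = 0:
ice -3.18→0 °C: 80.2·2.09·3.18 = 533.03
  fusion: m_ice L_f = 80.2·334 = 26787
  warm the meltwater: 335.24 T
  water: 902.88(T − 79.8)
1238.1 T = 72050 − 27320 = 44730
T ≈ 36.13 °C (positive, so assuming full melt was valid).

T_f ≈ 36.1 °C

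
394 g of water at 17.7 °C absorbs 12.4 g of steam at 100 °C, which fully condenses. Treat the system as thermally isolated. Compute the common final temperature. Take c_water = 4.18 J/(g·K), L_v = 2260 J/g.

Taking heat into each body as positive, Σ m c ΔT = 0:
steam→water at 100 °C releases m L_v = 12.4×2260 = 28024; condensed water 100 °C→T: 51.83(T − 100); original water: 1646.9(T − 17.7)
1698.8 T = 28024 + 5183.2 + 29150 = 62358
T ≈ 36.71 °C — below 100 °C, confirming all the steam condensed.

T_f ≈ 36.7 °C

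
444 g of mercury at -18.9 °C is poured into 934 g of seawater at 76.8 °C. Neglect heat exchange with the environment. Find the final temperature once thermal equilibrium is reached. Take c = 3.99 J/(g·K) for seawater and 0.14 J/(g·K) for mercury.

T_f ≈ 75.2 °C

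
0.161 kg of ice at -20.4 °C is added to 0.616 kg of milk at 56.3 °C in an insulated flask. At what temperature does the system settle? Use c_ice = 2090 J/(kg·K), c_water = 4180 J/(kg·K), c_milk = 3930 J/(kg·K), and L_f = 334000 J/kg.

T_f ≈ 24.5 °C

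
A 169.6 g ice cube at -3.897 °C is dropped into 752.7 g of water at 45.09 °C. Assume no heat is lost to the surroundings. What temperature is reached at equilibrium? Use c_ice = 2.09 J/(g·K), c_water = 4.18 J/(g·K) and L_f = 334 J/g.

T_f ≈ 21.7 °C

Energy conservation, ΣQ = 0:
warm ice to 0 °C: 169.6×2.09×(0 − (-3.897)) = 1381.3; melt ice: 169.6×334 = 56646; warm the meltwater: 708.93 T; water cools: 752.7×4.18×(T − 45.09) = 3146.3(T − 45.09)
3855.2 T = 141866 − 58028 = 83838
T ≈ 21.75 °C. Since T > 0 °C, the all-ice-melts assumption holds.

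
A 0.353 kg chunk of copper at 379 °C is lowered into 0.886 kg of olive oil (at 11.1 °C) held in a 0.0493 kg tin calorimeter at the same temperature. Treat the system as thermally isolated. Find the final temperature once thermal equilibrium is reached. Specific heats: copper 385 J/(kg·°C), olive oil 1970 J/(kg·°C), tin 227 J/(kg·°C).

T_f ≈ 37.5 °C

Setting the total heat transfer to zero:
0.353*385*(T − 379) + 0.886*1970*(T − 11.1) + 0.0493*227*(T − 11.1) = 0
(135.91 + 1745.4 + 11.19) T = 135.91*379 + 1745.4*11.1 + 11.19*11.1
T ≈ 37.52 °C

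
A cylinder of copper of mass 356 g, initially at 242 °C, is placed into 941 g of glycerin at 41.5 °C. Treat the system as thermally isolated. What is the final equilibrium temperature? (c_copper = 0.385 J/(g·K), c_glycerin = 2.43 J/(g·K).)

T_f ≈ 52.8 °C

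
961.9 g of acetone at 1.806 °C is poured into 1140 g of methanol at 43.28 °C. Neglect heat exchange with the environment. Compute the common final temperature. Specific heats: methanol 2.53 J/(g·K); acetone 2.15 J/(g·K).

T_f = Σ m_i c_i T_i / Σ m_i c_i:
T_f = (2884.2×43.28 + 2068.1×1.806) / (2884.2 + 2068.1)
    = 128563 / 4952.3 ≈ 25.96 °C

T_f ≈ 26.0 °C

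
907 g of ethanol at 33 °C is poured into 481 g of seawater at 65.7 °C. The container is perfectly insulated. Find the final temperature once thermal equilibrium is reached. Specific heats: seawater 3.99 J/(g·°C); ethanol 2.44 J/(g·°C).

Heat lost by the seawater equals heat gained by the ethanol:
481*3.99*(65.7 − T) = 907*2.44*(T − 33)
1919.2(65.7 − T) = 2213.1(T − 33)
4132.3 T = 199122  ⇒  T ≈ 48.19 °C

T_f ≈ 48.2 °C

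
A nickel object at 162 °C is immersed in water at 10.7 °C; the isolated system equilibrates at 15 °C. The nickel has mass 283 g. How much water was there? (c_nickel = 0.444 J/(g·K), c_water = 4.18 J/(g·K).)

Heat lost by the nickel = heat gained by the water:
283×0.444×(162 − 15) = m×4.18×(15 − 10.7)
17.97 m = 18471  ⇒  m ≈ 1028 g

m ≈ 1030 g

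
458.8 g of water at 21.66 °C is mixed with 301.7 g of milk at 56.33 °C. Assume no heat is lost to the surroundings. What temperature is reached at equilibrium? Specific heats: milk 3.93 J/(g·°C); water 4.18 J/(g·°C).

Set heat shed by the hot body equal to heat absorbed by the cold body:
301.7×3.93×(56.33 − T) = 458.8×4.18×(T − 21.66)
1185.7(56.33 − T) = 1917.8(T − 21.66)
3103.5 T = 108329  ⇒  T ≈ 34.91 °C

T_f ≈ 34.9 °C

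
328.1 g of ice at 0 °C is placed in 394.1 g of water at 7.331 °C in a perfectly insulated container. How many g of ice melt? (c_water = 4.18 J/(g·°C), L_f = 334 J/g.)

m_melted ≈ 36.2 g

Cooling the water to 0 °C releases 394.1·4.18·7.331 = 12077 J.
Melting all 328.1 g of ice would need 328.1·334 = 109585 J.
That's not enough to melt it all — equilibrium is at 0 °C with ice remaining.
Mass melted = 12077/334 ≈ 36.16 g.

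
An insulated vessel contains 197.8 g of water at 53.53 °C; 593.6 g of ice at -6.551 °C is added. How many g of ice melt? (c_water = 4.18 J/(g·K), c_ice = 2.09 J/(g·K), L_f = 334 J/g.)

m_melted ≈ 108 g

Water can give up m c ΔT = 197.8×4.18×53.53 = 44259 J before reaching 0 °C.
Of that, 593.6×2.09×6.551 = 8127.3 J goes to bring the ice to 0 °C, leaving 36131 J.
Fully melting the ice requires m_ice L_f = 593.6×334 = 198262 J.
That's not enough to melt it all — equilibrium is at 0 °C with ice remaining.
Mass melted = 36131/334 ≈ 108.2 g.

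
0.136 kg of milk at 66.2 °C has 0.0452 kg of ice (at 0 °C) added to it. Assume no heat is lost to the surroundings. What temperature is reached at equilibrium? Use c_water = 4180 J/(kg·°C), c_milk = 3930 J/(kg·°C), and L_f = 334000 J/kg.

Energy conservation, ΣQ = 0:
melt ice: 0.0452×334000 = 15097
  meltwater 0→T: 0.0452×4180×T = 188.94 T
  milk cools: 0.136×3930×(T − 66.2) = 534.48(T − 66.2)
723.42 T = 35383 − 15097 = 20286
T ≈ 28.04 °C — above 0 °C, consistent with complete melting.

T_f ≈ 28.0 °C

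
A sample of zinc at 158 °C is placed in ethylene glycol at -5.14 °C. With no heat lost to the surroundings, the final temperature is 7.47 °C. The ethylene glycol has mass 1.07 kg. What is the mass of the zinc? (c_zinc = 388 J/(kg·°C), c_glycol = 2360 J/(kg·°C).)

m ≈ 0.545 kg

Taking heat into each body as positive, Σ m c ΔT = 0:
m×388×(7.47 − 158) + 1.07×2360×(7.47 − (-5.14)) = 0
-58406 m = -31843
m = -31843/-58406 ≈ 0.5452 kg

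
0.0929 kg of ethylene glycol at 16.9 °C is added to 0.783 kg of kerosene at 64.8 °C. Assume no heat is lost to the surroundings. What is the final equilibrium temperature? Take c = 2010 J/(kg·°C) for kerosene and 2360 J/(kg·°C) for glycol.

T_f ≈ 58.9 °C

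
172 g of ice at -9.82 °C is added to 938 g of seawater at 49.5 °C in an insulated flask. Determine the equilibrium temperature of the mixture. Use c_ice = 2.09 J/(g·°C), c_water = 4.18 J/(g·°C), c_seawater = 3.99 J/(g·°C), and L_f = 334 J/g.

Sum of m c ΔT and latent-heat terms is zero:
ice -9.82→0 °C: 172·2.09·9.82 = 3530.1; latent heat to melt: 172·334 = 57448; meltwater 0→T: 172·4.18·T = 718.96 T; seawater cools: 938·3.99·(T − 49.5) = 3742.6(T − 49.5)
4461.6 T = 185260 − 60978 = 124282
T ≈ 27.86 °C. Since T > 0 °C, the all-ice-melts assumption holds.

T_f ≈ 27.9 °C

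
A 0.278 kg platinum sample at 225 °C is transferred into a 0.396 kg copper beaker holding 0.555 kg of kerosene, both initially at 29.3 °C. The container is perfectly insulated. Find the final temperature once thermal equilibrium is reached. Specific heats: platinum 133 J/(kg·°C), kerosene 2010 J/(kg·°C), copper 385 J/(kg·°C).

T_f ≈ 34.8 °C

Energy conservation, ΣQ = 0:
0.278×133×(T − 225) + 0.555×2010×(T − 29.3) + 0.396×385×(T − 29.3) = 0
36.97(T − 225) + 1115.6(T − 29.3) + 152.46(T − 29.3) = 0
1305 T = 45472
T = 45472 / 1305 = 34.8 °C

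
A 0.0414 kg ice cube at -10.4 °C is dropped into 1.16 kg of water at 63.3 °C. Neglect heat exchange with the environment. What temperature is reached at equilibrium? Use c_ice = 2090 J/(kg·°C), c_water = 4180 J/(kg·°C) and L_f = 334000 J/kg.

T_f ≈ 58.2 °C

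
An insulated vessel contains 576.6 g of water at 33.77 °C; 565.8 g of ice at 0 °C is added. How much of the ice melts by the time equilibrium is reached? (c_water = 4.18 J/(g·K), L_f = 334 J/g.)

Water can give up m c ΔT = 576.6·4.18·33.77 = 81392 J before reaching 0 °C.
Fully melting the ice requires m_ice L_f = 565.8·334 = 188977 J.
81392 J < 188977 J, so only part of the ice melts and the system sits at 0 °C.
m_melted·334 = 81392  ⇒  m_melted ≈ 243.7 g.

m_melted ≈ 244 g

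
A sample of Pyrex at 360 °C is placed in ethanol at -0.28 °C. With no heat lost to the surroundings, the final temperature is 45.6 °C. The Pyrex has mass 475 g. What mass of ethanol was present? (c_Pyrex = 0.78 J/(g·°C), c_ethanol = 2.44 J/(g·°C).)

m ≈ 1040 g

Heat lost by the Pyrex = heat gained by the ethanol:
475×0.78×(360 − 45.6) = m×2.44×(45.6 − (-0.28))
111.95 m = 116485  ⇒  m ≈ 1041 g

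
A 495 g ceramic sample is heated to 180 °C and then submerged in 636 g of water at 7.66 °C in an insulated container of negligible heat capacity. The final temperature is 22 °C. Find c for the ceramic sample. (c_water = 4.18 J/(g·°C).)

m_s c (T_s − T_f) = m_water c_water (T_f − T_0):
495·c·(180 − 22) = 636·4.18·(22 − 7.66)
78210 c = 38123  ⇒  c ≈ 0.4874 J/(g·°C)

c ≈ 0.487 J/(g·°C)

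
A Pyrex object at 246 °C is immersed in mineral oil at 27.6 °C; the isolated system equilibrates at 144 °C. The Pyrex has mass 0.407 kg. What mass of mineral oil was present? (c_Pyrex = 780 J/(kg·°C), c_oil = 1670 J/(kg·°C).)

Heat lost by the Pyrex = heat gained by the oil:
0.407·780·(246 − 144) = m·1670·(144 − 27.6)
194388 m = 32381  ⇒  m ≈ 0.1666 kg

m ≈ 0.167 kg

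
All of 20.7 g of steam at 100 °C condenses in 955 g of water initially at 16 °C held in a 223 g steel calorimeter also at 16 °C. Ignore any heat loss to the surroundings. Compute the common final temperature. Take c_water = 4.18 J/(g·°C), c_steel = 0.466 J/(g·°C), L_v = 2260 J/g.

T_f ≈ 28.9 °C

Heat gained plus heat lost sum to zero:
steam→water at 100 °C releases m L_v = 20.7×2260 = 46782; condensed water 100 °C→T: 86.53(T − 100); water warms: 955×4.18×(T − 16) = 3991.9(T − 16); steel cup: 223×0.466×(T − 16) = 103.92(T − 16)
4182.3 T = 46782 + 8652.6 + 65533 = 120968
T ≈ 28.92 °C — below 100 °C, confirming all the steam condensed.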